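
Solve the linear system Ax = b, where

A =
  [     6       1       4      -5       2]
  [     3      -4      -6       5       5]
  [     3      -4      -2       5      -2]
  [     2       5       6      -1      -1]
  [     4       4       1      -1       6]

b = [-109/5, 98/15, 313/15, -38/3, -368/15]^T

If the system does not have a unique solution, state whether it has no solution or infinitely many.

x_1 = 0, x_2 = -4/5, x_3 = -5/3, x_4 = 5/3, x_5 = -3

Row-reduce the augmented matrix:
R1 ← R1 / (6).
R2 ← R2 − 3·R1.
R3 ← R3 − 3·R1.
R4 ← R4 − 2·R1.
R5 ← R5 − 4·R1.
R2 ← R2 / (-9/2).
R1 ← R1 − 1/6·R2.
R3 ← R3 + 9/2·R2.
R4 ← R4 − 14/3·R2.
R5 ← R5 − 10/3·R2.
R3 ← R3 / (4).
R1 ← R1 − 10/27·R3.
R2 ← R2 − 16/9·R3.
R4 ← R4 + 98/27·R3.
R5 ← R5 + 205/27·R3.
R4 ← R4 / (76/9).
R1 ← R1 + 5/9·R4.
R2 ← R2 + 5/3·R4.
R5 ← R5 − 71/9·R4.
R5 ← R5 / (-49/24).
R1 ← R1 − 7/8·R5.
R2 ← R2 − 35/24·R5.
R3 ← R3 + 7/4·R5.
R4 ← R4 + 11/24·R5.
Reading off the reduced rows gives x_1 = 0, x_2 = -4/5, x_3 = -5/3, x_4 = 5/3, x_5 = -3.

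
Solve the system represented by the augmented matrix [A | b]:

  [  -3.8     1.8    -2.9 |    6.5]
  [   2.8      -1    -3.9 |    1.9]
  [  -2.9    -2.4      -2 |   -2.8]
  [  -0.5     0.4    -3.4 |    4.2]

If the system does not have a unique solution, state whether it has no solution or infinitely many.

x_1 = 0, x_2 = 2, x_3 = -1

Row-reduce the augmented matrix:
R1 ← R1 / (-19/5).
R2 ← R2 − 14/5·R1.
R3 ← R3 + 29/10·R1.
R4 ← R4 + 1/2·R1.
R2 ← R2 / (31/95).
R1 ← R1 + 9/19·R2.
R3 ← R3 + 717/190·R2.
R4 ← R4 − 31/190·R2.
R3 ← R3 / (-348/5).
R1 ← R1 + 8·R3.
R2 ← R2 + 37/2·R3.
R4 reduces to 0 = 0, so the extra equation is consistent.
Reading off the reduced rows gives x_1 = 0, x_2 = 2, x_3 = -1.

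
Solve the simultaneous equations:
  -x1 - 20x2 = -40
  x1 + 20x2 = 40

infinitely many solutions

Row-reduce:
R1 ← R1 / (-1).
R2 ← R2 − 1·R1.
Rank is 1 with 2 unknowns, leaving x2 free.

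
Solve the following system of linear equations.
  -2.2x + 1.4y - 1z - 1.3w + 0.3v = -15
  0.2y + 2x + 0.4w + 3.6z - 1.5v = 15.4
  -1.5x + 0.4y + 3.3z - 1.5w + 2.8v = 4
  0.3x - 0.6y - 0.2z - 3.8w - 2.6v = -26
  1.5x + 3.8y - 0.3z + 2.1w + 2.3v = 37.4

Row-reduce the augmented matrix:
R1 ← R1 / (-11/5).
R2 ← R2 − 2·R1.
R3 ← R3 + 3/2·R1.
R4 ← R4 − 3/10·R1.
R5 ← R5 − 3/2·R1.
R2 ← R2 / (81/55).
R1 ← R1 + 7/11·R2.
R3 ← R3 + 61/110·R2.
R4 ← R4 + 9/22·R2.
R5 ← R5 − 523/110·R2.
R3 ← R3 / (2023/405).
R1 ← R1 − 131/81·R3.
R2 ← R2 − 148/81·R3.
R4 ← R4 − 37/90·R3.
R5 ← R5 + 3916/405·R3.
R4 ← R4 / (-333367/80920).
R1 ← R1 − 4427/8092·R4.
R2 ← R2 + 402/2023·R4.
R3 ← R3 + 1471/8092·R4.
R5 ← R5 − 80109/40460·R4.
R5 ← R5 / (15198372/1666835).
R1 ← R1 + 588665/333367·R5.
R2 ← R2 + 976993/666734·R5.
R3 ← R3 − 187619/333367·R5.
R4 ← R4 − 248876/333367·R5.
Reading off the reduced rows gives x = 6, y = 3, z = 2, w = 4, v = 4.

x = 6, y = 3, z = 2, w = 4, v = 4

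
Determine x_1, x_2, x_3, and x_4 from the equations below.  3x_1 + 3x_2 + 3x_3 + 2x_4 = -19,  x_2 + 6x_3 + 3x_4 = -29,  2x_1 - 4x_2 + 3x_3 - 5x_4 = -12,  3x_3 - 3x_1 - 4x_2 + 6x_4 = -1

x_1 = 0, x_2 = -2, x_3 = -5, x_4 = 1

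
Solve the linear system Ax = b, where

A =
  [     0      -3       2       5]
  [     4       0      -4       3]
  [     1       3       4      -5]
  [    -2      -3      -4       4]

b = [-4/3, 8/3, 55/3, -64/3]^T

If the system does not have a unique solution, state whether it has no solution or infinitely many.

x_1 = 3, x_2 = 2, x_3 = 7/3, x_4 = 0

Row-reduce the augmented matrix:
Swap R1 and R2.
R1 ← R1 / (4).
R3 ← R3 − 1·R1.
R4 ← R4 + 2·R1.
R2 ← R2 / (-3).
R3 ← R3 − 3·R2.
R4 ← R4 + 3·R2.
R3 ← R3 / (7).
R1 ← R1 + 1·R3.
R2 ← R2 + 2/3·R3.
R4 ← R4 + 8·R3.
R4 ← R4 / (-5/14).
R1 ← R1 − 9/14·R4.
R2 ← R2 + 73/42·R4.
R3 ← R3 + 3/28·R4.
Reading off the reduced rows gives x_1 = 3, x_2 = 2, x_3 = 7/3, x_4 = 0.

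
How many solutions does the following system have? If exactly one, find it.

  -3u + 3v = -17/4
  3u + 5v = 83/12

u = 7/4, v = 1/3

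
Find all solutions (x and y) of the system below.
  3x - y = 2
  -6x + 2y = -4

infinitely many solutions

Row-reduce:
R1 ← R1 / (3).
R2 ← R2 + 6·R1.
Rank is 1 with 2 unknowns, leaving y free.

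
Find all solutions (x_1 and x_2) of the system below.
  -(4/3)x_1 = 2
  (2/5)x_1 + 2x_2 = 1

Row-reduce the augmented matrix:
R1 ← R1 / (-4/3).
R2 ← R2 − 2/5·R1.
R2 ← R2 / (2).
Reading off the reduced rows gives x_1 = -3/2, x_2 = 4/5.

x_1 = -3/2, x_2 = 4/5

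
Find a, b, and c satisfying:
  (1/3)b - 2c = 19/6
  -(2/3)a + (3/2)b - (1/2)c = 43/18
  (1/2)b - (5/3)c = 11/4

Row-reduce the augmented matrix:
Swap R1 and R2.
R1 ← R1 / (-2/3).
R2 ← R2 / (1/3).
R1 ← R1 + 9/4·R2.
R3 ← R3 − 1/2·R2.
R3 ← R3 / (4/3).
R1 ← R1 + 51/4·R3.
R2 ← R2 + 6·R3.
Reading off the reduced rows gives a = -4/3, b = 1/2, c = -3/2.

a = -4/3, b = 1/2, c = -3/2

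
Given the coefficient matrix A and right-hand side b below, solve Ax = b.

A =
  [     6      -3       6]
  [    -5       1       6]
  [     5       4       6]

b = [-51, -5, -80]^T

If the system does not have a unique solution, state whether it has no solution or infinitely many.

x_1 = -6, x_2 = -5, x_3 = -5

Row-reduce the augmented matrix:
R1 ← R1 / (6).
R2 ← R2 + 5·R1.
R3 ← R3 − 5·R1.
R2 ← R2 / (-3/2).
R1 ← R1 + 1/2·R2.
R3 ← R3 − 13/2·R2.
R3 ← R3 / (146/3).
R1 ← R1 + 8/3·R3.
R2 ← R2 + 22/3·R3.
Reading off the reduced rows gives x_1 = -6, x_2 = -5, x_3 = -5.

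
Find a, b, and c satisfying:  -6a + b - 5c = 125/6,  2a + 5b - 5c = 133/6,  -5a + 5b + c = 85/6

Row-reduce the augmented matrix:
R1 ← R1 / (-6).
R2 ← R2 − 2·R1.
R3 ← R3 + 5·R1.
R2 ← R2 / (16/3).
R1 ← R1 + 1/6·R2.
R3 ← R3 − 25/6·R2.
R3 ← R3 / (83/8).
R1 ← R1 − 5/8·R3.
R2 ← R2 + 5/4·R3.
Reading off the reduced rows gives a = -1, b = 7/3, c = -5/2.

a = -1, b = 7/3, c = -5/2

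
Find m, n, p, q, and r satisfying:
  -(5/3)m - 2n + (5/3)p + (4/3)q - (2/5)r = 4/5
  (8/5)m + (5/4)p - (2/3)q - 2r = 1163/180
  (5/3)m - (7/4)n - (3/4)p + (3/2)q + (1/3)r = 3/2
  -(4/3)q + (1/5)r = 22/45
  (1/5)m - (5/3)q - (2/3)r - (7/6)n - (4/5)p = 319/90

m = 1, n = -1, p = 1/3, q = -2/3, r = -2

Row-reduce the augmented matrix:
R1 ← R1 / (-5/3).
R2 ← R2 − 8/5·R1.
R3 ← R3 − 5/3·R1.
R5 ← R5 − 1/5·R1.
R2 ← R2 / (-48/25).
R1 ← R1 − 6/5·R2.
R3 ← R3 + 15/4·R2.
R5 ← R5 + 211/150·R2.
R3 ← R3 / (-3571/768).
R1 ← R1 − 25/32·R3.
R2 ← R2 + 95/64·R3.
R5 ← R5 + 5161/1920·R3.
R4 ← R4 / (-4/3).
R1 ← R1 + 1520/10713·R4.
R2 ← R2 + 27046/32139·R4.
R3 ← R3 + 1256/3571·R4.
R5 ← R5 + 1398748/482085·R4.
R5 ← R5 / (-550787/267825).
R1 ← R1 + 1786/3571·R5.
R2 ← R2 + 12489/35710·R5.
R3 ← R3 + 18566/17855·R5.
R4 ← R4 + 3/20·R5.
Reading off the reduced rows gives m = 1, n = -1, p = 1/3, q = -2/3, r = -2.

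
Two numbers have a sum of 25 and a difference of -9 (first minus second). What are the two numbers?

Let x = first number, y = second number.
  x + y = 25
  x - y = -9
Row-reduce the augmented matrix:
R2 ← R2 − 1·R1.
R2 ← R2 / (-2).
R1 ← R1 − 1·R2.
Reading off the reduced rows gives x = 8, y = 17.

first number: 8, second number: 17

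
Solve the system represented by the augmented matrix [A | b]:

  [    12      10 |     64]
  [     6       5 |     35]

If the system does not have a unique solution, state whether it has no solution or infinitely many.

no solution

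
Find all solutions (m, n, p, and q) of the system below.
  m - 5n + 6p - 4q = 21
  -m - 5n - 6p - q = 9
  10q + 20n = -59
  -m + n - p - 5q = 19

no solution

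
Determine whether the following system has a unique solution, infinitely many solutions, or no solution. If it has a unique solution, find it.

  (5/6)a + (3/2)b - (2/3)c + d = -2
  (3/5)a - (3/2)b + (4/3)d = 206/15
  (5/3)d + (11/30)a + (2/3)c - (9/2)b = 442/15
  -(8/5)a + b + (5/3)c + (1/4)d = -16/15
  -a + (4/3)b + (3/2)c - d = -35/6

Row-reduce the augmented matrix:
R1 ← R1 / (5/6).
R2 ← R2 − 3/5·R1.
R3 ← R3 − 11/30·R1.
R4 ← R4 + 8/5·R1.
R5 ← R5 + 1·R1.
R2 ← R2 / (-129/50).
R1 ← R1 − 9/5·R2.
R3 ← R3 + 129/25·R2.
R4 ← R4 − 97/25·R2.
R5 ← R5 − 47/15·R2.
Swap R3 and R4.
R3 ← R3 / (143/129).
R1 ← R1 + 20/43·R3.
R2 ← R2 + 8/43·R3.
R5 ← R5 − 331/258·R3.
Swap R4 and R5.
R4 ← R4 / (-81361/30888).
R1 ← R1 − 1255/429·R4.
R2 ← R2 − 362/1287·R4.
R3 ← R3 − 4787/1716·R4.
R5 reduces to 0 = 0, so the extra equation is consistent.
Reading off the reduced rows gives a = 4, b = -4, c = 5, d = 4.

a = 4, b = -4, c = 5, d = 4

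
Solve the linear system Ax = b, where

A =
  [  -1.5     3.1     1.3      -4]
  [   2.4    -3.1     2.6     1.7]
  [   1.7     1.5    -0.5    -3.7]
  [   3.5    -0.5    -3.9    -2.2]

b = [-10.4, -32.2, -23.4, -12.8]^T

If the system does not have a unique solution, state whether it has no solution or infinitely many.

x_1 = -6, x_2 = 4, x_3 = -6, x_4 = 6

Row-reduce the augmented matrix:
R1 ← R1 / (-3/2).
R2 ← R2 − 12/5·R1.
R3 ← R3 − 17/10·R1.
R4 ← R4 − 7/2·R1.
R2 ← R2 / (93/50).
R1 ← R1 + 31/15·R2.
R3 ← R3 − 376/75·R2.
R4 ← R4 − 101/15·R2.
R3 ← R3 / (-5413/465).
R1 ← R1 − 13/3·R3.
R2 ← R2 − 78/31·R3.
R4 ← R4 + 8281/465·R3.
R4 ← R4 / (-211669/162390).
R1 ← R1 + 29383/32478·R4.
R2 ← R2 + 25468/16239·R4.
R3 ← R3 + 12373/32478·R4.
Reading off the reduced rows gives x_1 = -6, x_2 = 4, x_3 = -6, x_4 = 6.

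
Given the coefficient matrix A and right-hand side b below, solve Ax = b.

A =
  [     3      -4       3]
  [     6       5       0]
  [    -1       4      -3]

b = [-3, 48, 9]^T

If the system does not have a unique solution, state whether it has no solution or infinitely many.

x_1 = 3, x_2 = 6, x_3 = 4

Row-reduce the augmented matrix:
R1 ← R1 / (3).
R2 ← R2 − 6·R1.
R3 ← R3 + 1·R1.
R2 ← R2 / (13).
R1 ← R1 + 4/3·R2.
R3 ← R3 − 8/3·R2.
R3 ← R3 / (-10/13).
R1 ← R1 − 5/13·R3.
R2 ← R2 + 6/13·R3.
Reading off the reduced rows gives x_1 = 3, x_2 = 6, x_3 = 4.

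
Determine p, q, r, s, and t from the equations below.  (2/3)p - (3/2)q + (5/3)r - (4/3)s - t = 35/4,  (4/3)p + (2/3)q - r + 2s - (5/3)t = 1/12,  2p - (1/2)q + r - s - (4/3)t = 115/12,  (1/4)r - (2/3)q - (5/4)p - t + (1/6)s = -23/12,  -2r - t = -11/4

p = 3, q = -2, r = 3/2, s = -3/4, t = -1/4

Row-reduce the augmented matrix:
R1 ← R1 / (2/3).
R2 ← R2 − 4/3·R1.
R3 ← R3 − 2·R1.
R4 ← R4 + 5/4·R1.
R2 ← R2 / (11/3).
R1 ← R1 + 9/4·R2.
R3 ← R3 − 4·R2.
R4 ← R4 + 167/48·R2.
R3 ← R3 / (8/11).
R1 ← R1 + 7/44·R3.
R2 ← R2 + 13/11·R3.
R4 ← R4 + 389/528·R3.
R5 ← R5 + 2·R3.
R4 ← R4 / (-3/128).
R1 ← R1 − 13/32·R4.
R2 ← R2 + 17/8·R4.
R3 ← R3 + 23/8·R4.
R5 ← R5 + 23/4·R4.
R5 ← R5 / (8275/27).
R1 ← R1 + 607/27·R5.
R2 ← R2 − 3092/27·R5.
R3 ← R3 − 4151/27·R5.
R4 ← R4 − 1427/27·R5.
Reading off the reduced rows gives p = 3, q = -2, r = 3/2, s = -3/4, t = -1/4.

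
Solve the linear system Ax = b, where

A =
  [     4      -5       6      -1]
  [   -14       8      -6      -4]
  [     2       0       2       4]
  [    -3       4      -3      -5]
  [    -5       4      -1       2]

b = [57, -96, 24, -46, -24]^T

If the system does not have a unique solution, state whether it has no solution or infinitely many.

Row-reduce the augmented matrix:
R1 ← R1 / (4).
R2 ← R2 + 14·R1.
R3 ← R3 − 2·R1.
R4 ← R4 + 3·R1.
R5 ← R5 + 5·R1.
R2 ← R2 / (-19/2).
R1 ← R1 + 5/4·R2.
R3 ← R3 − 5/2·R2.
R4 ← R4 − 1/4·R2.
R5 ← R5 + 9/4·R2.
R3 ← R3 / (56/19).
R1 ← R1 + 9/19·R3.
R2 ← R2 + 30/19·R3.
R4 ← R4 − 36/19·R3.
R5 ← R5 − 56/19·R3.
R4 ← R4 / (-53/7).
R1 ← R1 − 8/7·R4.
R2 ← R2 − 15/7·R4.
R3 ← R3 − 6/7·R4.
R5 reduces to 0 = 0, so the extra equation is consistent.
Reading off the reduced rows gives x_1 = 2, x_2 = -3, x_3 = 6, x_4 = 2.

x_1 = 2, x_2 = -3, x_3 = 6, x_4 = 2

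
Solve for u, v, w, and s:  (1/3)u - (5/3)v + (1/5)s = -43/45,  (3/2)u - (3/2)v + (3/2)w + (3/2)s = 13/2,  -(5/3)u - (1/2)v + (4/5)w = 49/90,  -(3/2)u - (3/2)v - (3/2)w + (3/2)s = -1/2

Row-reduce the augmented matrix:
R1 ← R1 / (1/3).
R2 ← R2 − 3/2·R1.
R3 ← R3 + 5/3·R1.
R4 ← R4 + 3/2·R1.
R2 ← R2 / (6).
R1 ← R1 + 5·R2.
R3 ← R3 + 53/6·R2.
R4 ← R4 + 9·R2.
R3 ← R3 / (361/120).
R1 ← R1 − 5/4·R3.
R2 ← R2 − 1/4·R3.
R4 ← R4 − 3/4·R3.
R4 ← R4 / (5109/1805).
R1 ← R1 − 573/1805·R4.
R2 ← R2 + 102/1805·R4.
R3 ← R3 − 226/361·R4.
Reading off the reduced rows gives u = 1/3, v = 1, w = 2, s = 3.

u = 1/3, v = 1, w = 2, s = 3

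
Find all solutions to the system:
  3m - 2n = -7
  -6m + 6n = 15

Row-reduce the augmented matrix:
R1 ← R1 / (3).
R2 ← R2 + 6·R1.
R2 ← R2 / (2).
R1 ← R1 + 2/3·R2.
Reading off the reduced rows gives m = -2, n = 1/2.

m = -2, n = 1/2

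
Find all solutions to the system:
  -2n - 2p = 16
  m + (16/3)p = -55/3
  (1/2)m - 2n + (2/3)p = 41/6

Row-reduce:
Swap R1 and R2.
R3 ← R3 − 1/2·R1.
R2 ← R2 / (-2).
R3 ← R3 + 2·R2.
Rank is 2 with 3 unknowns, leaving p free.

infinitely many solutions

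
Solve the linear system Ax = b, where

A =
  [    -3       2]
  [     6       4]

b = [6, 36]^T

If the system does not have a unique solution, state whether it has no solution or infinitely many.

Row-reduce the augmented matrix:
R1 ← R1 / (-3).
R2 ← R2 − 6·R1.
R2 ← R2 / (8).
R1 ← R1 + 2/3·R2.
Reading off the reduced rows gives x_1 = 2, x_2 = 6.

x_1 = 2, x_2 = 6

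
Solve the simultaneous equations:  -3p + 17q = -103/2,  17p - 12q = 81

Row-reduce the augmented matrix:
R1 ← R1 / (-3).
R2 ← R2 − 17·R1.
R2 ← R2 / (253/3).
R1 ← R1 + 17/3·R2.
Reading off the reduced rows gives p = 3, q = -5/2.

p = 3, q = -5/2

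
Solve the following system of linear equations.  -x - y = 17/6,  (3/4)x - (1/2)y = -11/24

x = -3/2, y = -4/3

Row-reduce the augmented matrix:
R1 ← R1 / (-1).
R2 ← R2 − 3/4·R1.
R2 ← R2 / (-5/4).
R1 ← R1 − 1·R2.
Reading off the reduced rows gives x = -3/2, y = -4/3.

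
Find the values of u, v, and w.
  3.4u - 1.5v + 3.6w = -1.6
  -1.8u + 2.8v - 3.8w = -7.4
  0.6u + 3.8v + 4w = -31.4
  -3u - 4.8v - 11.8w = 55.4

Row-reduce the augmented matrix:
R1 ← R1 / (17/5).
R2 ← R2 + 9/5·R1.
R3 ← R3 − 3/5·R1.
R4 ← R4 + 3·R1.
R2 ← R2 / (341/170).
R1 ← R1 + 15/34·R2.
R3 ← R3 − 691/170·R2.
R4 ← R4 + 1041/170·R2.
R3 ← R3 / (12281/1705).
R1 ← R1 − 219/341·R3.
R2 ← R2 + 322/341·R3.
R4 ← R4 + 24562/1705·R3.
R4 reduces to 0 = 0, so the extra equation is consistent.
Reading off the reduced rows gives u = -1, v = -6, w = -2.

u = -1, v = -6, w = -2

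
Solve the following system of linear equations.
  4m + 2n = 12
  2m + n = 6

infinitely many solutions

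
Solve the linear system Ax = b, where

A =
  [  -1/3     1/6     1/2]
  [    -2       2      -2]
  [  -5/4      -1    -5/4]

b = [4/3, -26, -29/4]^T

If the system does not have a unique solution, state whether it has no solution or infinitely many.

Row-reduce the augmented matrix:
R1 ← R1 / (-1/3).
R2 ← R2 + 2·R1.
R3 ← R3 + 5/4·R1.
R1 ← R1 + 1/2·R2.
R3 ← R3 + 13/8·R2.
R3 ← R3 / (-45/4).
R1 ← R1 + 4·R3.
R2 ← R2 + 5·R3.
Reading off the reduced rows gives x_1 = 3, x_2 = -4, x_3 = 6.

x_1 = 3, x_2 = -4, x_3 = 6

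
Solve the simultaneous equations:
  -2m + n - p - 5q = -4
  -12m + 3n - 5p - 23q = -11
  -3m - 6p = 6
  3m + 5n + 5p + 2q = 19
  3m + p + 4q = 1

Row-reduce:
R1 ← R1 / (-2).
R2 ← R2 + 12·R1.
R3 ← R3 + 3·R1.
R4 ← R4 − 3·R1.
R5 ← R5 − 3·R1.
R2 ← R2 / (-3).
R1 ← R1 + 1/2·R2.
R3 ← R3 + 3/2·R2.
R4 ← R4 − 13/2·R2.
R5 ← R5 − 3/2·R2.
R3 ← R3 / (-5).
R1 ← R1 − 1/3·R3.
R2 ← R2 + 1/3·R3.
R4 ← R4 − 17/3·R3.
R4 ← R4 / (71/5).
R1 ← R1 − 8/5·R4.
R2 ← R2 + 13/5·R4.
R3 ← R3 + 4/5·R4.
Row 5 reduces to 0 = 3/2, a contradiction. The system is inconsistent.

no solution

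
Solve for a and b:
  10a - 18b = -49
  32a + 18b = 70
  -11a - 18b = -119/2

Row-reduce the augmented matrix:
R1 ← R1 / (10).
R2 ← R2 − 32·R1.
R3 ← R3 + 11·R1.
R2 ← R2 / (378/5).
R1 ← R1 + 9/5·R2.
R3 ← R3 + 189/5·R2.
R3 reduces to 0 = 0, so the extra equation is consistent.
Reading off the reduced rows gives a = 1/2, b = 3.

a = 1/2, b = 3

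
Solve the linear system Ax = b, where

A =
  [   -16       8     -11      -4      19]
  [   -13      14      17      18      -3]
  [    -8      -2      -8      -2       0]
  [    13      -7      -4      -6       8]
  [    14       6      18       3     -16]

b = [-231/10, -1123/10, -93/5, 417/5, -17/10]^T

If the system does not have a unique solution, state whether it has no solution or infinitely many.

Row-reduce the augmented matrix:
R1 ← R1 / (-16).
R2 ← R2 + 13·R1.
R3 ← R3 + 8·R1.
R4 ← R4 − 13·R1.
R5 ← R5 − 14·R1.
R2 ← R2 / (15/2).
R1 ← R1 + 1/2·R2.
R3 ← R3 + 6·R2.
R4 ← R4 + 1/2·R2.
R5 ← R5 − 13·R2.
R3 ← R3 / (73/4).
R1 ← R1 − 29/12·R3.
R2 ← R2 − 83/24·R3.
R4 ← R4 + 269/24·R3.
R5 ← R5 + 439/12·R3.
R4 ← R4 / (571/219).
R1 ← R1 + 128/219·R4.
R2 ← R2 + 85/219·R4.
R3 ← R3 − 68/73·R4.
R5 ← R5 + 713/219·R4.
R5 ← R5 / (-3936/571).
R1 ← R1 − 1390/571·R5.
R2 ← R2 − 1842/571·R5.
R3 ← R3 + 2251/571·R5.
R4 ← R4 − 1602/571·R5.
Reading off the reduced rows gives x_1 = 3, x_2 = -11/5, x_3 = 1/2, x_4 = -5/2, x_5 = 2.

x_1 = 3, x_2 = -11/5, x_3 = 1/2, x_4 = -5/2, x_5 = 2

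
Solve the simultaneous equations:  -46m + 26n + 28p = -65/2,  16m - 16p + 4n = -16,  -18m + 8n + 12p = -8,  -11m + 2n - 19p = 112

Row-reduce:
R1 ← R1 / (-46).
R2 ← R2 − 16·R1.
R3 ← R3 + 18·R1.
R4 ← R4 + 11·R1.
R2 ← R2 / (300/23).
R1 ← R1 + 13/23·R2.
R3 ← R3 + 50/23·R2.
R4 ← R4 + 97/23·R2.
Swap R3 and R4.
R3 ← R3 / (-693/25).
R1 ← R1 + 22/25·R3.
R2 ← R2 + 12/25·R3.
Row 4 reduces to 0 = 1/6, a contradiction. The system is inconsistent.

no solution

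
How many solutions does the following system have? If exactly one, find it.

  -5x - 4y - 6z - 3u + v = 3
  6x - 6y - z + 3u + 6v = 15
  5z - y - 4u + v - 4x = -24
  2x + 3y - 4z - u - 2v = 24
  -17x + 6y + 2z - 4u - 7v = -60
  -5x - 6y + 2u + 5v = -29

Row-reduce:
R1 ← R1 / (-5).
R2 ← R2 − 6·R1.
R3 ← R3 + 4·R1.
R4 ← R4 − 2·R1.
R5 ← R5 + 17·R1.
R6 ← R6 + 5·R1.
R2 ← R2 / (-54/5).
R1 ← R1 − 4/5·R2.
R3 ← R3 − 11/5·R2.
R4 ← R4 − 7/5·R2.
R5 ← R5 − 98/5·R2.
R6 ← R6 + 2·R2.
R3 ← R3 / (439/54).
R1 ← R1 − 16/27·R3.
R2 ← R2 − 41/54·R3.
R4 ← R4 + 403/54·R3.
R5 ← R5 − 203/27·R3.
R6 ← R6 − 203/27·R3.
R4 ← R4 / (-1694/439).
R1 ← R1 − 299/439·R4.
R2 ← R2 − 95/439·R4.
R3 ← R3 + 93/439·R4.
R5 ← R5 − 2943/439·R4.
R6 ← R6 − 2943/439·R4.
R5 ← R5 / (4447/1694).
R1 ← R1 − 617/1694·R5.
R2 ← R2 + 1311/1694·R5.
R3 ← R3 − 267/1694·R5.
R4 ← R4 + 379/1694·R5.
R6 ← R6 − 4447/1694·R5.
Row 6 reduces to 0 = 1, a contradiction. The system is inconsistent.

no solution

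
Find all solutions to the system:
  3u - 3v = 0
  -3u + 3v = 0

Row-reduce:
R1 ← R1 / (3).
R2 ← R2 + 3·R1.
Rank is 1 with 2 unknowns, leaving v free.

infinitely many solutions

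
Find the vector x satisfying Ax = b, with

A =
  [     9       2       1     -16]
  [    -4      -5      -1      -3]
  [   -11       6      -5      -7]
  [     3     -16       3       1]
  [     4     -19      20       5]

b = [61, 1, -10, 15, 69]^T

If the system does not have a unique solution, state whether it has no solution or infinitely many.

Row-reduce:
R1 ← R1 / (9).
R2 ← R2 + 4·R1.
R3 ← R3 + 11·R1.
R4 ← R4 − 3·R1.
R5 ← R5 − 4·R1.
R2 ← R2 / (-37/9).
R1 ← R1 − 2/9·R2.
R3 ← R3 − 76/9·R2.
R4 ← R4 + 50/3·R2.
R5 ← R5 + 179/9·R2.
R3 ← R3 / (-182/37).
R1 ← R1 − 3/37·R3.
R2 ← R2 − 5/37·R3.
R4 ← R4 − 182/37·R3.
R5 ← R5 − 823/37·R3.
Swap R4 and R5.
R4 ← R4 / (-27841/182).
R1 ← R1 + 565/182·R4.
R2 ← R2 − 211/182·R4.
R3 ← R3 − 1751/182·R4.
Row 5 reduces to 0 = 3, a contradiction. The system is inconsistent.

no solution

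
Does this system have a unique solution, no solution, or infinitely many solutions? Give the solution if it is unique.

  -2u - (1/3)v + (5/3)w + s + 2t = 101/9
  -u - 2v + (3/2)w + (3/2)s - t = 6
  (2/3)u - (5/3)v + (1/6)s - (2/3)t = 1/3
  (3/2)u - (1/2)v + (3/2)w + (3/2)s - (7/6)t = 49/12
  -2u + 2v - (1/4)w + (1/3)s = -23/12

u = 0, v = -1, w = 7/3, s = 2, t = 5/2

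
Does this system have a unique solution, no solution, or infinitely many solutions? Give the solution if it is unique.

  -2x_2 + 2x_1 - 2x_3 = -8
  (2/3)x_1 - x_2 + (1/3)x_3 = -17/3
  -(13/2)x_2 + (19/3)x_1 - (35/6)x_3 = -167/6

no solution

Row-reduce:
R1 ← R1 / (2).
R2 ← R2 − 2/3·R1.
R3 ← R3 − 19/3·R1.
R2 ← R2 / (-1/3).
R1 ← R1 + 1·R2.
R3 ← R3 + 1/6·R2.
Row 3 reduces to 0 = -1, a contradiction. The system is inconsistent.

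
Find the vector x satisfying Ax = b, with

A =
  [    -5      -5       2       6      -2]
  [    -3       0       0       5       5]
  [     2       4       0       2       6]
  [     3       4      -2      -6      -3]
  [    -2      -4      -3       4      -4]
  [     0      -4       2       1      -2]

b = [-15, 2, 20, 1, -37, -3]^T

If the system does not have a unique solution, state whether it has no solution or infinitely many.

x_1 = 1, x_2 = 2, x_3 = 5, x_4 = -1, x_5 = 2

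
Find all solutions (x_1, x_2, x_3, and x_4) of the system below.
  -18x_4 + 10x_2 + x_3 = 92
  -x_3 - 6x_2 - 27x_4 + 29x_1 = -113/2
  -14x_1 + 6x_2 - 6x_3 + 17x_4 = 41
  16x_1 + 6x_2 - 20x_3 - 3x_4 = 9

Row-reduce:
Swap R1 and R2.
R1 ← R1 / (29).
R3 ← R3 + 14·R1.
R4 ← R4 − 16·R1.
R2 ← R2 / (10).
R1 ← R1 + 6/29·R2.
R3 ← R3 − 90/29·R2.
R4 ← R4 − 270/29·R2.
R3 ← R3 / (-197/29).
R1 ← R1 + 2/145·R3.
R2 ← R2 − 1/10·R3.
R4 ← R4 + 591/29·R3.
Row 4 reduces to 0 = -1, a contradiction. The system is inconsistent.

no solution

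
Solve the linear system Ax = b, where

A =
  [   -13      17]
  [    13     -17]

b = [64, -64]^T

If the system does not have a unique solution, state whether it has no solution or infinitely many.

Row-reduce:
R1 ← R1 / (-13).
R2 ← R2 − 13·R1.
Rank is 1 with 2 unknowns, leaving x_2 free.

infinitely many solutions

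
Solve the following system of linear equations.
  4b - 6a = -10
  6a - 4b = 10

infinitely many solutions

Row-reduce:
R1 ← R1 / (-6).
R2 ← R2 − 6·R1.
Rank is 1 with 2 unknowns, leaving b free.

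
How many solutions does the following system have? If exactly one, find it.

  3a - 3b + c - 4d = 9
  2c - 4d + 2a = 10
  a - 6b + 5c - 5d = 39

infinitely many solutions

Row-reduce:
R1 ← R1 / (3).
R2 ← R2 − 2·R1.
R3 ← R3 − 1·R1.
R2 ← R2 / (2).
R1 ← R1 + 1·R2.
R3 ← R3 + 5·R2.
R3 ← R3 / (8).
R1 ← R1 − 1·R3.
R2 ← R2 − 2/3·R3.
Rank is 3 with 4 unknowns, leaving d free.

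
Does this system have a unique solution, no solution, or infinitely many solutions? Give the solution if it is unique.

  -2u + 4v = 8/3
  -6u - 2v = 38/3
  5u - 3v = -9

u = -2, v = -1/3

Row-reduce the augmented matrix:
R1 ← R1 / (-2).
R2 ← R2 + 6·R1.
R3 ← R3 − 5·R1.
R2 ← R2 / (-14).
R1 ← R1 + 2·R2.
R3 ← R3 − 7·R2.
R3 reduces to 0 = 0, so the extra equation is consistent.
Reading off the reduced rows gives u = -2, v = -1/3.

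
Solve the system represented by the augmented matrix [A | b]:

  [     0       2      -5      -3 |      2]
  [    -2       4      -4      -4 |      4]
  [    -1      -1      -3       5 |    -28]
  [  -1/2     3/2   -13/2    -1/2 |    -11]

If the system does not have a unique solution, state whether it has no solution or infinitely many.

no solution

Row-reduce:
Swap R1 and R2.
R1 ← R1 / (-2).
R3 ← R3 + 1·R1.
R4 ← R4 + 1/2·R1.
R2 ← R2 / (2).
R1 ← R1 + 2·R2.
R3 ← R3 + 3·R2.
R4 ← R4 − 1/2·R2.
R3 ← R3 / (-17/2).
R1 ← R1 + 3·R3.
R2 ← R2 + 5/2·R3.
R4 ← R4 + 17/4·R3.
Row 4 reduces to 0 = 1, a contradiction. The system is inconsistent.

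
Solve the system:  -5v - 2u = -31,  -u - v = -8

u = 3, v = 5

From equation 2: u = 8 − v.
Substitute into equation 1 and solve: v = 5.
Then u = 3.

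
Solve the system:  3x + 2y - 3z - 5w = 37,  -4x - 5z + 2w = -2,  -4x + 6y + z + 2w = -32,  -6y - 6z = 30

Row-reduce:
R1 ← R1 / (3).
R2 ← R2 + 4·R1.
R3 ← R3 + 4·R1.
R2 ← R2 / (8/3).
R1 ← R1 − 2/3·R2.
R3 ← R3 − 26/3·R2.
R4 ← R4 + 6·R2.
R3 ← R3 / (105/4).
R1 ← R1 − 5/4·R3.
R2 ← R2 + 27/8·R3.
R4 ← R4 + 105/4·R3.
Rank is 3 with 4 unknowns, leaving w free.

infinitely many solutions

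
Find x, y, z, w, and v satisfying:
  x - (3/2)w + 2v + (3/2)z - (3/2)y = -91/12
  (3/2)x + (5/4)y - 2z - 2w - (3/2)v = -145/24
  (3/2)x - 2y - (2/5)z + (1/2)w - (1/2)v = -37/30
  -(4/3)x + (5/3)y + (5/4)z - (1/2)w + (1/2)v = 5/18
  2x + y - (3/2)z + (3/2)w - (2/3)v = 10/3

Row-reduce the augmented matrix:
R2 ← R2 − 3/2·R1.
R3 ← R3 − 3/2·R1.
R4 ← R4 + 4/3·R1.
R5 ← R5 − 2·R1.
R2 ← R2 / (7/2).
R1 ← R1 + 3/2·R2.
R3 ← R3 − 1/4·R2.
R4 ← R4 + 1/3·R2.
R5 ← R5 − 4·R2.
R3 ← R3 / (-657/280).
R1 ← R1 + 9/28·R3.
R2 ← R2 + 17/14·R3.
R4 ← R4 − 239/84·R3.
R5 ← R5 − 5/14·R3.
R4 ← R4 / (733/876).
R1 ← R1 + 129/73·R4.
R2 ← R2 + 98/73·R4.
R3 ← R3 + 85/73·R4.
R5 ← R5 − 338/73·R4.
R5 ← R5 / (13565/2199).
R1 ← R1 + 4069/2199·R5.
R2 ← R2 + 3148/2199·R5.
R3 ← R3 + 1310/6597·R5.
R4 ← R4 + 8800/6597·R5.
Reading off the reduced rows gives x = -4/3, y = 1/2, z = -2/3, w = 3, v = 0.

x = -4/3, y = 1/2, z = -2/3, w = 3, v = 0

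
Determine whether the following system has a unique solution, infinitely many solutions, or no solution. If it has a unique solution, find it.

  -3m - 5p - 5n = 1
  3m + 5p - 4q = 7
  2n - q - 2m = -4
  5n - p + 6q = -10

m = 3, n = 0, p = -2, q = -2

Row-reduce the augmented matrix:
R1 ← R1 / (-3).
R2 ← R2 − 3·R1.
R3 ← R3 + 2·R1.
R2 ← R2 / (-5).
R1 ← R1 − 5/3·R2.
R3 ← R3 − 16/3·R2.
R4 ← R4 − 5·R2.
R3 ← R3 / (10/3).
R1 ← R1 − 5/3·R3.
R4 ← R4 + 1·R3.
R4 ← R4 / (21/50).
R1 ← R1 − 13/10·R4.
R2 ← R2 − 4/5·R4.
R3 ← R3 + 79/50·R4.
Reading off the reduced rows gives m = 3, n = 0, p = -2, q = -2.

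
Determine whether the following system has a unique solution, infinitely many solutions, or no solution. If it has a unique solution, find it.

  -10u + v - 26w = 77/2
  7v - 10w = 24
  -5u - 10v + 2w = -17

Row-reduce:
R1 ← R1 / (-10).
R3 ← R3 + 5·R1.
R2 ← R2 / (7).
R1 ← R1 + 1/10·R2.
R3 ← R3 + 21/2·R2.
Row 3 reduces to 0 = -1/4, a contradiction. The system is inconsistent.

no solution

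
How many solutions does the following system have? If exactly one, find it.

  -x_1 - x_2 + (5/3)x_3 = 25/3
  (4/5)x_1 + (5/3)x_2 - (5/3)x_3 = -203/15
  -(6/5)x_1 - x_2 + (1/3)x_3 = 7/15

Row-reduce the augmented matrix:
R1 ← R1 / (-1).
R2 ← R2 − 4/5·R1.
R3 ← R3 + 6/5·R1.
R2 ← R2 / (13/15).
R1 ← R1 − 1·R2.
R3 ← R3 − 1/5·R2.
R3 ← R3 / (-62/39).
R1 ← R1 + 50/39·R3.
R2 ← R2 + 5/13·R3.
Reading off the reduced rows gives x_1 = 6, x_2 = -6, x_3 = 5.

x_1 = 6, x_2 = -6, x_3 = 5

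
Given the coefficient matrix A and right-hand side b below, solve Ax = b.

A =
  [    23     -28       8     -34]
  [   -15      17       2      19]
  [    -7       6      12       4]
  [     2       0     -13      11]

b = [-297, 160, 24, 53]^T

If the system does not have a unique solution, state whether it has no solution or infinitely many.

Row-reduce:
R1 ← R1 / (23).
R2 ← R2 + 15·R1.
R3 ← R3 + 7·R1.
R4 ← R4 − 2·R1.
R2 ← R2 / (-29/23).
R1 ← R1 + 28/23·R2.
R3 ← R3 + 58/23·R2.
R4 ← R4 − 56/23·R2.
Swap R3 and R4.
R3 ← R3 / (7/29).
R1 ← R1 + 192/29·R3.
R2 ← R2 + 166/29·R3.
Row 4 reduces to 0 = 1, a contradiction. The system is inconsistent.

no solution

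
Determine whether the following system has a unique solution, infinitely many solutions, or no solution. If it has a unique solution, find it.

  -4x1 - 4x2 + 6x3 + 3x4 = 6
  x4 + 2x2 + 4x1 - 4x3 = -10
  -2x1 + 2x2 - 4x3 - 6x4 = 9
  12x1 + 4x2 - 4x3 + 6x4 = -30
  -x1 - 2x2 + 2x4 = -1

x1 = -2, x2 = 1/2, x3 = 1/2, x4 = -1

Row-reduce the augmented matrix:
R1 ← R1 / (-4).
R2 ← R2 − 4·R1.
R3 ← R3 + 2·R1.
R4 ← R4 − 12·R1.
R5 ← R5 + 1·R1.
R2 ← R2 / (-2).
R1 ← R1 − 1·R2.
R3 ← R3 − 4·R2.
R4 ← R4 + 8·R2.
R5 ← R5 + 1·R2.
R3 ← R3 / (-3).
R1 ← R1 + 1/2·R3.
R2 ← R2 + 1·R3.
R4 ← R4 − 6·R3.
R5 ← R5 + 5/2·R3.
Swap R4 and R5.
R4 ← R4 / (-7/6).
R1 ← R1 − 7/6·R4.
R2 ← R2 + 13/6·R4.
R3 ← R3 + 1/6·R4.
R5 reduces to 0 = 0, so the extra equation is consistent.
Reading off the reduced rows gives x1 = -2, x2 = 1/2, x3 = 1/2, x4 = -1.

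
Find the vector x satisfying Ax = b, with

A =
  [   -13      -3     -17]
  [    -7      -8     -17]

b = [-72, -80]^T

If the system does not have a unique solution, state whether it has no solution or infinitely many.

Row-reduce:
R1 ← R1 / (-13).
R2 ← R2 + 7·R1.
R2 ← R2 / (-83/13).
R1 ← R1 − 3/13·R2.
Rank is 2 with 3 unknowns, leaving x_3 free.

infinitely many solutions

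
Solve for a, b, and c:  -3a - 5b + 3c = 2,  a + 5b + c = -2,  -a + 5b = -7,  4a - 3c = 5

a = 2, b = -1, c = 1

Row-reduce the augmented matrix:
R1 ← R1 / (-3).
R2 ← R2 − 1·R1.
R3 ← R3 + 1·R1.
R4 ← R4 − 4·R1.
R2 ← R2 / (10/3).
R1 ← R1 − 5/3·R2.
R3 ← R3 − 20/3·R2.
R4 ← R4 + 20/3·R2.
R3 ← R3 / (-5).
R1 ← R1 + 2·R3.
R2 ← R2 − 3/5·R3.
R4 ← R4 − 5·R3.
R4 reduces to 0 = 0, so the extra equation is consistent.
Reading off the reduced rows gives a = 2, b = -1, c = 1.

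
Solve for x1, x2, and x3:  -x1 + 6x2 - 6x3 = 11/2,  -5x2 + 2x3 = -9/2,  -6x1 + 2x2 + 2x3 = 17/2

Row-reduce the augmented matrix:
R1 ← R1 / (-1).
R3 ← R3 + 6·R1.
R2 ← R2 / (-5).
R1 ← R1 + 6·R2.
R3 ← R3 + 34·R2.
R3 ← R3 / (122/5).
R1 ← R1 − 18/5·R3.
R2 ← R2 + 2/5·R3.
Reading off the reduced rows gives x1 = -1, x2 = 1, x3 = 1/4.

x1 = -1, x2 = 1, x3 = 1/4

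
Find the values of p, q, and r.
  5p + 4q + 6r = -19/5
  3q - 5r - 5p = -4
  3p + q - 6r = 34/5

Row-reduce the augmented matrix:
R1 ← R1 / (5).
R2 ← R2 + 5·R1.
R3 ← R3 − 3·R1.
R2 ← R2 / (7).
R1 ← R1 − 4/5·R2.
R3 ← R3 + 7/5·R2.
R3 ← R3 / (-47/5).
R1 ← R1 − 38/35·R3.
R2 ← R2 − 1/7·R3.
Reading off the reduced rows gives p = 1, q = -1, r = -4/5.

p = 1, q = -1, r = -4/5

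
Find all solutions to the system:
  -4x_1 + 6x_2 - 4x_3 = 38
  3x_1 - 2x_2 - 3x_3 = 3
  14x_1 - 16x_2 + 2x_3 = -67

no solution

Row-reduce:
R1 ← R1 / (-4).
R2 ← R2 − 3·R1.
R3 ← R3 − 14·R1.
R2 ← R2 / (5/2).
R1 ← R1 + 3/2·R2.
R3 ← R3 − 5·R2.
Row 3 reduces to 0 = 3, a contradiction. The system is inconsistent.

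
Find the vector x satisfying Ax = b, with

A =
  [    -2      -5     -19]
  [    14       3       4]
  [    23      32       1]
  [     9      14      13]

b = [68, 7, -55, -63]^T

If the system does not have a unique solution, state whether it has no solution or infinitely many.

no solution

Row-reduce:
R1 ← R1 / (-2).
R2 ← R2 − 14·R1.
R3 ← R3 − 23·R1.
R4 ← R4 − 9·R1.
R2 ← R2 / (-32).
R1 ← R1 − 5/2·R2.
R3 ← R3 + 51/2·R2.
R4 ← R4 + 17/2·R2.
R3 ← R3 / (-7341/64).
R1 ← R1 + 37/64·R3.
R2 ← R2 − 129/32·R3.
R4 ← R4 + 2447/64·R3.
Row 4 reduces to 0 = 2/3, a contradiction. The system is inconsistent.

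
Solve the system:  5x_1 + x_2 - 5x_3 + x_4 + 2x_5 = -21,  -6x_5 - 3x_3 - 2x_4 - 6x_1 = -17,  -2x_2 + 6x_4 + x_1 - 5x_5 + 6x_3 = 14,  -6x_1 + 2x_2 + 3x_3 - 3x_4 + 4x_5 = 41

infinitely many solutions

Row-reduce:
R1 ← R1 / (5).
R2 ← R2 + 6·R1.
R3 ← R3 − 1·R1.
R4 ← R4 + 6·R1.
R2 ← R2 / (6/5).
R1 ← R1 − 1/5·R2.
R3 ← R3 + 11/5·R2.
R4 ← R4 − 16/5·R2.
R3 ← R3 / (-19/2).
R1 ← R1 − 1/2·R3.
R2 ← R2 + 15/2·R3.
R4 ← R4 − 21·R3.
R4 ← R4 / (565/57).
R1 ← R1 − 32/57·R4.
R2 ← R2 + 233/57·R4.
R3 ← R3 + 26/57·R4.
Rank is 4 with 5 unknowns, leaving x_5 free.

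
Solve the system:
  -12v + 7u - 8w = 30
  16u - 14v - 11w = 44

Row-reduce:
R1 ← R1 / (7).
R2 ← R2 − 16·R1.
R2 ← R2 / (94/7).
R1 ← R1 + 12/7·R2.
Rank is 2 with 3 unknowns, leaving w free.

infinitely many solutions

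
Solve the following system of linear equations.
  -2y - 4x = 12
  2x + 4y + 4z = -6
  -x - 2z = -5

x = -1, y = -4, z = 3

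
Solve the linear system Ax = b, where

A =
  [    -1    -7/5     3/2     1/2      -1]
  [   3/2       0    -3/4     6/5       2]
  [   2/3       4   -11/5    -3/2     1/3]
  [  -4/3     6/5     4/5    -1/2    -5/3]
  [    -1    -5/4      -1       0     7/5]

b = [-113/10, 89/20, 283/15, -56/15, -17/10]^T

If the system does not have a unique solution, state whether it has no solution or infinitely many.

Row-reduce:
R1 ← R1 / (-1).
R2 ← R2 − 3/2·R1.
R3 ← R3 − 2/3·R1.
R4 ← R4 + 4/3·R1.
R5 ← R5 + 1·R1.
R2 ← R2 / (-21/10).
R1 ← R1 − 7/5·R2.
R3 ← R3 − 46/15·R2.
R4 ← R4 − 46/15·R2.
R5 ← R5 − 3/20·R2.
R3 ← R3 / (104/105).
R1 ← R1 + 1/2·R3.
R2 ← R2 + 5/7·R3.
R4 ← R4 − 104/105·R3.
R5 ← R5 + 67/28·R3.
Swap R4 and R5.
R4 ← R4 / (15393/4160).
R1 ← R1 − 3429/2080·R4.
R2 ← R2 − 59/208·R4.
R3 ← R3 − 353/208·R4.
Rank is 4 with 5 unknowns, leaving x_5 free.

infinitely many solutions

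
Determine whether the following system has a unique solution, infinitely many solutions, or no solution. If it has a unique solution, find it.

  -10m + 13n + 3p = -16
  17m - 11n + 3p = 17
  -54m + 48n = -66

infinitely many solutions

Row-reduce:
R1 ← R1 / (-10).
R2 ← R2 − 17·R1.
R3 ← R3 + 54·R1.
R2 ← R2 / (111/10).
R1 ← R1 + 13/10·R2.
R3 ← R3 + 111/5·R2.
Rank is 2 with 3 unknowns, leaving p free.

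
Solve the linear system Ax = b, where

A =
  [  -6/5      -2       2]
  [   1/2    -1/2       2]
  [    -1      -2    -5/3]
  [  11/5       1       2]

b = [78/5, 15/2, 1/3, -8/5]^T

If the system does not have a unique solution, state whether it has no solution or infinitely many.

no solution

Row-reduce:
R1 ← R1 / (-6/5).
R2 ← R2 − 1/2·R1.
R3 ← R3 + 1·R1.
R4 ← R4 − 11/5·R1.
R2 ← R2 / (-4/3).
R1 ← R1 − 5/3·R2.
R3 ← R3 + 1/3·R2.
R4 ← R4 + 8/3·R2.
R3 ← R3 / (-97/24).
R1 ← R1 − 15/8·R3.
R2 ← R2 + 17/8·R3.
Row 4 reduces to 0 = -1, a contradiction. The system is inconsistent.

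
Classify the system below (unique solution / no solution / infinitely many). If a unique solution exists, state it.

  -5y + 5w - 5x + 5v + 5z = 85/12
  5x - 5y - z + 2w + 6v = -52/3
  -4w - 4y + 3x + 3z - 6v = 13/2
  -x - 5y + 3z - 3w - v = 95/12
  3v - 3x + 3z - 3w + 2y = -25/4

Row-reduce the augmented matrix:
R1 ← R1 / (-5).
R2 ← R2 − 5·R1.
R3 ← R3 − 3·R1.
R4 ← R4 + 1·R1.
R5 ← R5 + 3·R1.
R2 ← R2 / (-10).
R1 ← R1 − 1·R2.
R3 ← R3 + 7·R2.
R4 ← R4 + 4·R2.
R5 ← R5 − 5·R2.
R3 ← R3 / (16/5).
R1 ← R1 + 3/5·R3.
R2 ← R2 + 2/5·R3.
R4 ← R4 − 2/5·R3.
R5 ← R5 − 2·R3.
R4 ← R4 / (-97/16).
R1 ← R1 + 45/32·R4.
R2 ← R2 + 23/16·R4.
R3 ← R3 + 59/32·R4.
R5 ← R5 − 19/16·R4.
R5 ← R5 / (1086/97).
R1 ← R1 + 71/97·R5.
R2 ← R2 + 120/97·R5.
R3 ← R3 + 175/97·R5.
R4 ← R4 − 81/97·R5.
Reading off the reduced rows gives x = -8/3, y = -3/2, z = -1, w = 1/2, v = -9/4.

x = -8/3, y = -3/2, z = -1, w = 1/2, v = -9/4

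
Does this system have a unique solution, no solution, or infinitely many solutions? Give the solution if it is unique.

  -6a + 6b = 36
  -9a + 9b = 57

Row-reduce:
R1 ← R1 / (-6).
R2 ← R2 + 9·R1.
Row 2 reduces to 0 = 3, a contradiction. The system is inconsistent.

no solution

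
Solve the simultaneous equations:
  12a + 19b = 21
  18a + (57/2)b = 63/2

infinitely many solutions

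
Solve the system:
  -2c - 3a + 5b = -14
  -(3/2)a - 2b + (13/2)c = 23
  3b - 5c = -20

Row-reduce:
R1 ← R1 / (-3).
R2 ← R2 + 3/2·R1.
R2 ← R2 / (-9/2).
R1 ← R1 + 5/3·R2.
R3 ← R3 − 3·R2.
Rank is 2 with 3 unknowns, leaving c free.

infinitely many solutions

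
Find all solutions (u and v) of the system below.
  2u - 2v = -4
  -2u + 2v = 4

infinitely many solutions

Row-reduce:
R1 ← R1 / (2).
R2 ← R2 + 2·R1.
Rank is 1 with 2 unknowns, leaving v free.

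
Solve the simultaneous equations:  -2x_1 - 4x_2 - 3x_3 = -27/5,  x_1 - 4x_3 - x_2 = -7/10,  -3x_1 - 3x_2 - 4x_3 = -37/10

Row-reduce the augmented matrix:
R1 ← R1 / (-2).
R2 ← R2 − 1·R1.
R3 ← R3 + 3·R1.
R2 ← R2 / (-3).
R1 ← R1 − 2·R2.
R3 ← R3 − 3·R2.
R3 ← R3 / (-5).
R1 ← R1 + 13/6·R3.
R2 ← R2 − 11/6·R3.
Reading off the reduced rows gives x_1 = 0, x_2 = 3/2, x_3 = -1/5.

x_1 = 0, x_2 = 3/2, x_3 = -1/5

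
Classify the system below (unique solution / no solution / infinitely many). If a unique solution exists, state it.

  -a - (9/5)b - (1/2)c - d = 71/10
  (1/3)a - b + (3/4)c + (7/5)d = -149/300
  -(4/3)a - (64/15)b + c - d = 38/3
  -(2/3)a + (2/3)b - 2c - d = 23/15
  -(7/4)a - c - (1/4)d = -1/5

Row-reduce the augmented matrix:
R1 ← R1 / (-1).
R2 ← R2 − 1/3·R1.
R3 ← R3 + 4/3·R1.
R4 ← R4 + 2/3·R1.
R5 ← R5 + 7/4·R1.
R2 ← R2 / (-8/5).
R1 ← R1 − 9/5·R2.
R3 ← R3 + 28/15·R2.
R4 ← R4 − 28/15·R2.
R5 ← R5 − 63/20·R2.
R3 ← R3 / (71/72).
R1 ← R1 − 37/32·R3.
R2 ← R2 + 35/96·R3.
R4 ← R4 + 71/72·R3.
R5 ← R5 − 131/128·R3.
Swap R4 and R5.
R4 ← R4 / (25819/5680).
R1 ← R1 − 4641/1420·R4.
R2 ← R2 + 285/284·R4.
R3 ← R3 + 328/355·R4.
R5 reduces to 0 = 0, so the extra equation is consistent.
Reading off the reduced rows gives a = 1, b = -3, c = -1, d = -11/5.

a = 1, b = -3, c = -1, d = -11/5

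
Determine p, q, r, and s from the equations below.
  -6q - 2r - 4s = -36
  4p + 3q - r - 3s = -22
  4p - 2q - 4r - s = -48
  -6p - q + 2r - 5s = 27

Row-reduce the augmented matrix:
Swap R1 and R2.
R1 ← R1 / (4).
R3 ← R3 − 4·R1.
R4 ← R4 + 6·R1.
R2 ← R2 / (-6).
R1 ← R1 − 3/4·R2.
R3 ← R3 + 5·R2.
R4 ← R4 − 7/2·R2.
R3 ← R3 / (-4/3).
R1 ← R1 + 1/2·R3.
R2 ← R2 − 1/3·R3.
R4 ← R4 + 2/3·R3.
R4 ← R4 / (-29/2).
R1 ← R1 + 13/4·R4.
R2 ← R2 − 2·R4.
R3 ← R3 + 4·R4.
Reading off the reduced rows gives p = -5, q = 3, r = 5, s = 2.

p = -5, q = 3, r = 5, s = 2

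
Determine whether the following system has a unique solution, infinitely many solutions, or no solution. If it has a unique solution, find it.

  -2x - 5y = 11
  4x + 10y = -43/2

Row-reduce:
R1 ← R1 / (-2).
R2 ← R2 − 4·R1.
Row 2 reduces to 0 = 1/2, a contradiction. The system is inconsistent.

no solution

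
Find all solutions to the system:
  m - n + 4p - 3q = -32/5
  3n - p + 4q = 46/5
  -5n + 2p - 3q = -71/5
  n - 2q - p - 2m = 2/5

Row-reduce the augmented matrix:
R4 ← R4 + 2·R1.
R2 ← R2 / (3).
R1 ← R1 + 1·R2.
R3 ← R3 + 5·R2.
R4 ← R4 + 1·R2.
R3 ← R3 / (1/3).
R1 ← R1 − 11/3·R3.
R2 ← R2 + 1/3·R3.
R4 ← R4 − 20/3·R3.
R4 ← R4 / (-80).
R1 ← R1 + 42·R4.
R2 ← R2 − 5·R4.
R3 ← R3 − 11·R4.
Reading off the reduced rows gives m = 1, n = 11/5, p = -1, q = 2/5.

m = 1, n = 11/5, p = -1, q = 2/5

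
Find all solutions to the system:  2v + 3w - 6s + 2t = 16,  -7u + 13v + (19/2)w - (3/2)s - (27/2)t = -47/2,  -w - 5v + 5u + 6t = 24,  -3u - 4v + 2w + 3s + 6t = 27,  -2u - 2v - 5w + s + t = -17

Row-reduce:
Swap R1 and R2.
R1 ← R1 / (-7).
R3 ← R3 − 5·R1.
R4 ← R4 + 3·R1.
R5 ← R5 + 2·R1.
R2 ← R2 / (2).
R1 ← R1 + 13/7·R2.
R3 ← R3 − 30/7·R2.
R4 ← R4 + 67/7·R2.
R5 ← R5 + 40/7·R2.
R3 ← R3 / (-9/14).
R1 ← R1 − 10/7·R3.
R2 ← R2 − 3/2·R3.
R4 ← R4 − 86/7·R3.
R5 ← R5 − 6/7·R3.
R4 ← R4 / (1201/6).
R1 ← R1 − 125/6·R4.
R2 ← R2 − 49/2·R4.
R3 ← R3 + 55/3·R4.
Row 5 reduces to 0 = -2/3, a contradiction. The system is inconsistent.

no solution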